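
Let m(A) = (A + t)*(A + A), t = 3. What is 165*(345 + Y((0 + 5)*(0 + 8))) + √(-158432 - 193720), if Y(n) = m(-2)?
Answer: 56265 + 6*I*√9782 ≈ 56265.0 + 593.42*I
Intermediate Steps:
m(A) = 2*A*(3 + A) (m(A) = (A + 3)*(A + A) = (3 + A)*(2*A) = 2*A*(3 + A))
Y(n) = -4 (Y(n) = 2*(-2)*(3 - 2) = 2*(-2)*1 = -4)
165*(345 + Y((0 + 5)*(0 + 8))) + √(-158432 - 193720) = 165*(345 - 4) + √(-158432 - 193720) = 165*341 + √(-352152) = 56265 + 6*I*√9782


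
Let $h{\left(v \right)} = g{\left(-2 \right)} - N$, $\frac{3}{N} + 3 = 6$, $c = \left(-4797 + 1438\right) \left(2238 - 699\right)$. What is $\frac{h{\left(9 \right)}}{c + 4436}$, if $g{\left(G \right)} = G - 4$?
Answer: $\frac{7}{5165065} \approx 1.3553 \cdot 10^{-6}$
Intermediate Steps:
$g{\left(G \right)} = -4 + G$
$c = -5169501$ ($c = \left(-3359\right) 1539 = -5169501$)
$N = 1$ ($N = \frac{3}{-3 + 6} = \frac{3}{3} = 3 \cdot \frac{1}{3} = 1$)
$h{\left(v \right)} = -7$ ($h{\left(v \right)} = \left(-4 - 2\right) - 1 = -6 - 1 = -7$)
$\frac{h{\left(9 \right)}}{c + 4436} = \frac{1}{-5169501 + 4436} \left(-7\right) = \frac{1}{-5165065} \left(-7\right) = \left(- \frac{1}{5165065}\right) \left(-7\right) = \frac{7}{5165065}$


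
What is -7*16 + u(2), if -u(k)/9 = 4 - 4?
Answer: -112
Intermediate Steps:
u(k) = 0 (u(k) = -9*(4 - 4) = -9*0 = 0)
-7*16 + u(2) = -7*16 + 0 = -112 + 0 = -112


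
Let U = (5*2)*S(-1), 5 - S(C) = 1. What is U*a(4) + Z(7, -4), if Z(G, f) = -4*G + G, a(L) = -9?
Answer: -381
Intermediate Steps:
S(C) = 4 (S(C) = 5 - 1*1 = 5 - 1 = 4)
Z(G, f) = -3*G
U = 40 (U = (5*2)*4 = 10*4 = 40)
U*a(4) + Z(7, -4) = 40*(-9) - 3*7 = -360 - 21 = -381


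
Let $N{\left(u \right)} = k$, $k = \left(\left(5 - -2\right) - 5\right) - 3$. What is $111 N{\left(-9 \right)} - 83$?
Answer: $-194$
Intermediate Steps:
$k = -1$ ($k = \left(\left(5 + 2\right) - 5\right) - 3 = \left(7 - 5\right) - 3 = 2 - 3 = -1$)
$N{\left(u \right)} = -1$
$111 N{\left(-9 \right)} - 83 = 111 \left(-1\right) - 83 = -111 - 83 = -194$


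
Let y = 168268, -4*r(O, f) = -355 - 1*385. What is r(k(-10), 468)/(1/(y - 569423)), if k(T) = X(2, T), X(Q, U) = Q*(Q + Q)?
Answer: -74213675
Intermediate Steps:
X(Q, U) = 2*Q² (X(Q, U) = Q*(2*Q) = 2*Q²)
k(T) = 8 (k(T) = 2*2² = 2*4 = 8)
r(O, f) = 185 (r(O, f) = -(-355 - 1*385)/4 = -(-355 - 385)/4 = -¼*(-740) = 185)
r(k(-10), 468)/(1/(y - 569423)) = 185/(1/(168268 - 569423)) = 185/(1/(-401155)) = 185/(-1/401155) = 185*(-401155) = -74213675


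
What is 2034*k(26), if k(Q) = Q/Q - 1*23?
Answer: -44748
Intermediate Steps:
k(Q) = -22 (k(Q) = 1 - 23 = -22)
2034*k(26) = 2034*(-22) = -44748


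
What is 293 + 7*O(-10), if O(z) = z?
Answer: 223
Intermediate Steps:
293 + 7*O(-10) = 293 + 7*(-10) = 293 - 70 = 223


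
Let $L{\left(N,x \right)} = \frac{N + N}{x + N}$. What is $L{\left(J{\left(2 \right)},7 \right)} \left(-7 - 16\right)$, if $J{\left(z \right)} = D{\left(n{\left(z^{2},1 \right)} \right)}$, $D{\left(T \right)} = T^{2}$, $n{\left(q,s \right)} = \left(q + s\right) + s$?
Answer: $- \frac{1656}{43} \approx -38.512$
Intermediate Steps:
$n{\left(q,s \right)} = q + 2 s$
$J{\left(z \right)} = \left(2 + z^{2}\right)^{2}$ ($J{\left(z \right)} = \left(z^{2} + 2 \cdot 1\right)^{2} = \left(z^{2} + 2\right)^{2} = \left(2 + z^{2}\right)^{2}$)
$L{\left(N,x \right)} = \frac{2 N}{N + x}$
$L{\left(J{\left(2 \right)},7 \right)} \left(-7 - 16\right) = \frac{2 \left(2 + 2^{2}\right)^{2}}{\left(2 + 2^{2}\right)^{2} + 7} \left(-7 - 16\right) = \frac{2 \left(2 + 4\right)^{2}}{\left(2 + 4\right)^{2} + 7} \left(-23\right) = \frac{2 \cdot 6^{2}}{6^{2} + 7} \left(-23\right) = 2 \cdot 36 \frac{1}{36 + 7} \left(-23\right) = 2 \cdot 36 \cdot \frac{1}{43} \left(-23\right) = \frac{72}{43} \left(-23\right) = - \frac{1656}{43}$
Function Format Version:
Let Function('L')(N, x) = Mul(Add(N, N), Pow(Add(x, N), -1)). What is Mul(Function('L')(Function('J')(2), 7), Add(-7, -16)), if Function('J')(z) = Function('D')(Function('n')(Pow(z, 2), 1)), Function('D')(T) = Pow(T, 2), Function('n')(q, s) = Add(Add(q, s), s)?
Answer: Rational(-1656, 43) ≈ -38.512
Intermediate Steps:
Function('n')(q, s) = Add(q, Mul(2, s))
Function('J')(z) = Pow(Add(2, Pow(z, 2)), 2) (Function('J')(z) = Pow(Add(Pow(z, 2), Mul(2, 1)), 2) = Pow(Add(Pow(z, 2), 2), 2) = Pow(Add(2, Pow(z, 2)), 2))
Function('L')(N, x) = Mul(2, N, Pow(Add(N, x), -1)) (Function('L')(N, x) = Mul(Mul(2, N), Pow(Add(N, x), -1)) = Mul(2, N, Pow(Add(N, x), -1)))
Mul(Function('L')(Function('J')(2), 7), Add(-7, -16)) = Mul(Mul(2, Pow(Add(2, Pow(2, 2)), 2), Pow(Add(Pow(Add(2, Pow(2, 2)), 2), 7), -1)), Add(-7, -16)) = Mul(Mul(2, Pow(Add(2, 4), 2), Pow(Add(Pow(Add(2, 4), 2), 7), -1)), -23) = Mul(Mul(2, Pow(6, 2), Pow(Add(Pow(6, 2), 7), -1)), -23) = Mul(Mul(2, 36, Pow(Add(36, 7), -1)), -23) = Mul(Mul(2, 36, Pow(43, -1)), -23) = Mul(Mul(2, 36, Rational(1, 43)), -23) = Mul(Rational(72, 43), -23) = Rational(-1656, 43)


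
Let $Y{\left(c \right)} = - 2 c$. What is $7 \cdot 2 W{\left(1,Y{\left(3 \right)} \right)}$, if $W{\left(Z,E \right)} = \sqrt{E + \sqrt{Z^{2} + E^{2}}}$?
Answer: $14 \sqrt{-6 + \sqrt{37}} \approx 4.0276$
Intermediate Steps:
$W{\left(Z,E \right)} = \sqrt{E + \sqrt{E^{2} + Z^{2}}}$
$7 \cdot 2 W{\left(1,Y{\left(3 \right)} \right)} = 7 \cdot 2 \sqrt{\left(-2\right) 3 + \sqrt{\left(\left(-2\right) 3\right)^{2} + 1^{2}}} = 14 \sqrt{-6 + \sqrt{\left(-6\right)^{2} + 1}} = 14 \sqrt{-6 + \sqrt{36 + 1}} = 14 \sqrt{-6 + \sqrt{37}}$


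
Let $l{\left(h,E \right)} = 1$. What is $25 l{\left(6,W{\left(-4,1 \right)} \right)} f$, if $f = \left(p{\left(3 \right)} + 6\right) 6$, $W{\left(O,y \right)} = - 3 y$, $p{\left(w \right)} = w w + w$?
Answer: $2700$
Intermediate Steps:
$p{\left(w \right)} = w + w^{2}$ ($p{\left(w \right)} = w^{2} + w = w + w^{2}$)
$f = 108$ ($f = \left(3 \left(1 + 3\right) + 6\right) 6 = \left(3 \cdot 4 + 6\right) 6 = \left(12 + 6\right) 6 = 18 \cdot 6 = 108$)
$25 l{\left(6,W{\left(-4,1 \right)} \right)} f = 25 \cdot 1 \cdot 108 = 25 \cdot 108 = 2700$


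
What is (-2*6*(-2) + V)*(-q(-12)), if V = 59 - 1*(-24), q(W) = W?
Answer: 1284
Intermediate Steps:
V = 83 (V = 59 + 24 = 83)
(-2*6*(-2) + V)*(-q(-12)) = (-2*6*(-2) + 83)*(-1*(-12)) = (-12*(-2) + 83)*12 = (24 + 83)*12 = 107*12 = 1284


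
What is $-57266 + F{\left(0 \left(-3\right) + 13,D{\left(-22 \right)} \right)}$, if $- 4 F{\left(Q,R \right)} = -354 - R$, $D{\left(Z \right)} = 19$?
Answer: $- \frac{228691}{4} \approx -57173.0$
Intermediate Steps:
$F{\left(Q,R \right)} = \frac{177}{2} + \frac{R}{4}$ ($F{\left(Q,R \right)} = - \frac{-354 - R}{4} = \frac{177}{2} + \frac{R}{4}$)
$-57266 + F{\left(0 \left(-3\right) + 13,D{\left(-22 \right)} \right)} = -57266 + \left(\frac{177}{2} + \frac{1}{4} \cdot 19\right) = -57266 + \left(\frac{177}{2} + \frac{19}{4}\right) = -57266 + \frac{373}{4} = - \frac{228691}{4}$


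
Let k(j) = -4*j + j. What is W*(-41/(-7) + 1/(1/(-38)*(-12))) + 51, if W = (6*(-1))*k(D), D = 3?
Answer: 3768/7 ≈ 538.29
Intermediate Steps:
k(j) = -3*j
W = 54 (W = (6*(-1))*(-3*3) = -6*(-9) = 54)
W*(-41/(-7) + 1/(1/(-38)*(-12))) + 51 = 54*(-41/(-7) + 1/(1/(-38)*(-12))) + 51 = 54*(-41*(-⅐) - 1/12/(-1/38)) + 51 = 54*(41/7 - 38*(-1/12)) + 51 = 54*(41/7 + 19/6) + 51 = 54*(379/42) + 51 = 3411/7 + 51 = 3768/7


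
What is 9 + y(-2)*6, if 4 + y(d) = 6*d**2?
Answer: 129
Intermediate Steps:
y(d) = -4 + 6*d**2
9 + y(-2)*6 = 9 + (-4 + 6*(-2)**2)*6 = 9 + (-4 + 6*4)*6 = 9 + (-4 + 24)*6 = 9 + 20*6 = 9 + 120 = 129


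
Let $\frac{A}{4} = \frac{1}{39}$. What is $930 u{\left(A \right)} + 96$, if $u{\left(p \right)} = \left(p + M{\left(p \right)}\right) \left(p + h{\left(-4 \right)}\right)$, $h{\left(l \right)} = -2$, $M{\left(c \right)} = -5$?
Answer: $\frac{4430212}{507} \approx 8738.1$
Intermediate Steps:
$A = \frac{4}{39} \approx 0.10256$
$u{\left(p \right)} = \left(-5 + p\right) \left(-2 + p\right)$ ($u{\left(p \right)} = \left(p - 5\right) \left(p - 2\right) = \left(-5 + p\right) \left(-2 + p\right)$)
$930 u{\left(A \right)} + 96 = 930 \left(10 + \left(\frac{4}{39}\right)^{2} - \frac{28}{39}\right) + 96 = 930 \left(10 + \frac{16}{1521} - \frac{28}{39}\right) + 96 = 930 \cdot \frac{14134}{1521} + 96 = \frac{4381540}{507} + 96 = \frac{4430212}{507}$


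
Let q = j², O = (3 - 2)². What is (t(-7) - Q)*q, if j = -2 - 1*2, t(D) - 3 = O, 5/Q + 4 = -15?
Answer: 1296/19 ≈ 68.211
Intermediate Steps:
Q = -5/19 (Q = 5/(-4 - 15) = 5/(-19) = 5*(-1/19) = -5/19 ≈ -0.26316)
O = 1 (O = 1² = 1)
t(D) = 4 (t(D) = 3 + 1 = 4)
j = -4 (j = -2 - 2 = -4)
q = 16 (q = (-4)² = 16)
(t(-7) - Q)*q = (4 - 1*(-5/19))*16 = (4 + 5/19)*16 = (81/19)*16 = 1296/19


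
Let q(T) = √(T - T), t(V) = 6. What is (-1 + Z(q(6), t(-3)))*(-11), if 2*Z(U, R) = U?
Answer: 11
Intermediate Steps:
q(T) = 0 (q(T) = √0 = 0)
Z(U, R) = U/2
(-1 + Z(q(6), t(-3)))*(-11) = (-1 + (½)*0)*(-11) = (-1 + 0)*(-11) = -1*(-11) = 11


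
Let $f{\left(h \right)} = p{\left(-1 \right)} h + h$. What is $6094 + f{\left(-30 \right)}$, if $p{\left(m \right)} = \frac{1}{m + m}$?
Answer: $6079$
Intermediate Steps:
$p{\left(m \right)} = \frac{1}{2 m}$
$f{\left(h \right)} = \frac{h}{2}$ ($f{\left(h \right)} = \frac{1}{2 \left(-1\right)} h + h = \frac{1}{2} \left(-1\right) h + h = - \frac{h}{2} + h = \frac{h}{2}$)
$6094 + f{\left(-30 \right)} = 6094 + \frac{1}{2} \left(-30\right) = 6094 - 15 = 6079$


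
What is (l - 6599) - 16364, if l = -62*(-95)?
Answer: -17073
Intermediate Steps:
l = 5890
(l - 6599) - 16364 = (5890 - 6599) - 16364 = -709 - 16364 = -17073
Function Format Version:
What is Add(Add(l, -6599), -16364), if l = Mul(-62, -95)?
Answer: -17073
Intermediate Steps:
l = 5890
Add(Add(l, -6599), -16364) = Add(Add(5890, -6599), -16364) = Add(-709, -16364) = -17073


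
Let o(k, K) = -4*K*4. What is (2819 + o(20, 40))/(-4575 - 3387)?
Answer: -2179/7962 ≈ -0.27367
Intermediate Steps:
o(k, K) = -16*K
(2819 + o(20, 40))/(-4575 - 3387) = (2819 - 16*40)/(-4575 - 3387) = (2819 - 640)/(-7962) = 2179*(-1/7962) = -2179/7962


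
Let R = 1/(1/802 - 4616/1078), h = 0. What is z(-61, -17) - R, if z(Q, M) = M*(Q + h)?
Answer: 1919376927/1850477 ≈ 1037.2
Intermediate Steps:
z(Q, M) = M*Q (z(Q, M) = M*(Q + 0) = M*Q)
R = -432278/1850477 (R = 1/(1/802 - 4616*1/1078) = 1/(1/802 - 2308/539) = 1/(-1850477/432278) = -432278/1850477 ≈ -0.23360)
z(-61, -17) - R = -17*(-61) - 1*(-432278/1850477) = 1037 + 432278/1850477 = 1919376927/1850477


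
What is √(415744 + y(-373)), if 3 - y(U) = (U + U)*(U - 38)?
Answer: √109141 ≈ 330.36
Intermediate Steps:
y(U) = 3 - 2*U*(-38 + U) (y(U) = 3 - (U + U)*(U - 38) = 3 - 2*U*(-38 + U))
√(415744 + y(-373)) = √(415744 + (3 - 2*(-373)² + 76*(-373))) = √(415744 + (3 - 2*139129 - 28348)) = √(415744 + (3 - 278258 - 28348)) = √(415744 - 306603) = √109141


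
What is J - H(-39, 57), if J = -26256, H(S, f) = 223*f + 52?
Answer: -39019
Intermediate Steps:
H(S, f) = 52 + 223*f
J - H(-39, 57) = -26256 - (52 + 223*57) = -26256 - (52 + 12711) = -26256 - 1*12763 = -26256 - 12763 = -39019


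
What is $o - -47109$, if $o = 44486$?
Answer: $91595$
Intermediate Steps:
$o - -47109 = 44486 - -47109 = 44486 + 47109 = 91595$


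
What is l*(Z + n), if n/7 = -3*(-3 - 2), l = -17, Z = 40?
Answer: -2465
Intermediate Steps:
n = 105 (n = 7*(-3*(-3 - 2)) = 7*(-3*(-5)) = 7*15 = 105)
l*(Z + n) = -17*(40 + 105) = -17*145 = -2465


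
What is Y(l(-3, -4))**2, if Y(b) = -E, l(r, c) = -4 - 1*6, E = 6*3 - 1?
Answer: 289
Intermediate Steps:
E = 17 (E = 18 - 1 = 17)
l(r, c) = -10 (l(r, c) = -4 - 6 = -10)
Y(b) = -17 (Y(b) = -1*17 = -17)
Y(l(-3, -4))**2 = (-17)**2 = 289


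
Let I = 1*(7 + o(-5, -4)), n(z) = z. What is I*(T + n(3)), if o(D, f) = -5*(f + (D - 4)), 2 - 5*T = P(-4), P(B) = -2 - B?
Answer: 216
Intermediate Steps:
T = 0 (T = ⅖ - (-2 - 1*(-4))/5 = ⅖ - (-2 + 4)/5 = ⅖ - ⅕*2 = ⅖ - ⅖ = 0)
o(D, f) = 20 - 5*D - 5*f (o(D, f) = -5*(f + (-4 + D)) = -5*(-4 + D + f) = 20 - 5*D - 5*f)
I = 72 (I = 1*(7 + (20 - 5*(-5) - 5*(-4))) = 1*(7 + (20 + 25 + 20)) = 1*(7 + 65) = 1*72 = 72)
I*(T + n(3)) = 72*(0 + 3) = 72*3 = 216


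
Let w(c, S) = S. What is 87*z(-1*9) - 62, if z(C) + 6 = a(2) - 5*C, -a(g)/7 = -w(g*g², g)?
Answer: 4549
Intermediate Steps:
a(g) = 7*g (a(g) = -(-7)*g = 7*g)
z(C) = 8 - 5*C (z(C) = -6 + (7*2 - 5*C) = -6 + (14 - 5*C) = 8 - 5*C)
87*z(-1*9) - 62 = 87*(8 - (-5)*9) - 62 = 87*(8 - 5*(-9)) - 62 = 87*(8 + 45) - 62 = 87*53 - 62 = 4611 - 62 = 4549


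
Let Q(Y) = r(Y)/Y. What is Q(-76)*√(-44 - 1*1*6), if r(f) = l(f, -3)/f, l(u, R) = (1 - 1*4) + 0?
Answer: -15*I*√2/5776 ≈ -0.0036726*I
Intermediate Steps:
l(u, R) = -3 (l(u, R) = (1 - 4) + 0 = -3 + 0 = -3)
r(f) = -3/f
Q(Y) = -3/Y² (Q(Y) = (-3/Y)/Y = -3/Y²)
Q(-76)*√(-44 - 1*1*6) = (-3/(-76)²)*√(-44 - 1*1*6) = (-3*1/5776)*√(-44 - 1*6) = -3*√(-44 - 6)/5776 = -15*I*√2/5776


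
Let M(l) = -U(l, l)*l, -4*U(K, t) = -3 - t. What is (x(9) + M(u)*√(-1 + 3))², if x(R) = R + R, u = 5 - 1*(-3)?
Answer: 1292 - 792*√2 ≈ 171.94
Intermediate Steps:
U(K, t) = ¾ + t/4 (U(K, t) = -(-3 - t)/4 = ¾ + t/4)
u = 8 (u = 5 + 3 = 8)
x(R) = 2*R
M(l) = -l*(¾ + l/4) (M(l) = -(¾ + l/4)*l = -l*(¾ + l/4))
(x(9) + M(u)*√(-1 + 3))² = (2*9 + (-¼*8*(3 + 8))*√(-1 + 3))² = (18 + (-¼*8*11)*√2)² = (18 - 22*√2)²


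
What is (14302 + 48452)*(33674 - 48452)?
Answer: -927378612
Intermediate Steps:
(14302 + 48452)*(33674 - 48452) = 62754*(-14778) = -927378612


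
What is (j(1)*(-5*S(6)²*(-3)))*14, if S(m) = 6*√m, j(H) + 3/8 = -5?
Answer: -243810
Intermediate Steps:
j(H) = -43/8 (j(H) = -3/8 - 5 = -43/8)
(j(1)*(-5*S(6)²*(-3)))*14 = -43*(-5*(6*√6)²)*(-3)/8*14 = -43*(-5*216)*(-3)/8*14 = -(-5805)*(-3)*14 = -43/8*3240*14 = -17415*14 = -243810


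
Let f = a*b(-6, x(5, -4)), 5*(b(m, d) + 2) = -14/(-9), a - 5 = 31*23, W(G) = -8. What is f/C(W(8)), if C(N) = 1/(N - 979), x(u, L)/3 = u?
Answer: 17952872/15 ≈ 1.1969e+6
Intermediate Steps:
x(u, L) = 3*u
a = 718 (a = 5 + 31*23 = 5 + 713 = 718)
b(m, d) = -76/45 (b(m, d) = -2 + (-14/(-9))/5 = -2 + (-14*(-1/9))/5 = -2 + (1/5)*(14/9) = -2 + 14/45 = -76/45)
C(N) = 1/(-979 + N)
f = -54568/45 (f = 718*(-76/45) = -54568/45 ≈ -1212.6)
f/C(W(8)) = -54568/(45*(1/(-979 - 8))) = -54568/(45*(1/(-987))) = -54568/(45*(-1/987)) = -54568/45*(-987) = 17952872/15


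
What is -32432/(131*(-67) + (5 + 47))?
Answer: 32432/8725 ≈ 3.7171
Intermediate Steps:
-32432/(131*(-67) + (5 + 47)) = -32432/(-8777 + 52) = -32432/(-8725) = -32432*(-1/8725) = 32432/8725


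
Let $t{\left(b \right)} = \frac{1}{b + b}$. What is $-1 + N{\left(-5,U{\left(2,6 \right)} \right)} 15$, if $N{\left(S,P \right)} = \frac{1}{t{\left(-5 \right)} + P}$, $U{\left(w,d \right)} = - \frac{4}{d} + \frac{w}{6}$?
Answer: $- \frac{463}{13} \approx -35.615$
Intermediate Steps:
$t{\left(b \right)} = \frac{1}{2 b}$
$U{\left(w,d \right)} = - \frac{4}{d} + \frac{w}{6}$ ($U{\left(w,d \right)} = - \frac{4}{d} + w \frac{1}{6} = - \frac{4}{d} + \frac{w}{6}$)
$N{\left(S,P \right)} = \frac{1}{- \frac{1}{10} + P}$ ($N{\left(S,P \right)} = \frac{1}{\frac{1}{2 \left(-5\right)} + P} = \frac{1}{\frac{1}{2} \left(- \frac{1}{5}\right) + P} = \frac{1}{- \frac{1}{10} + P}$)
$-1 + N{\left(-5,U{\left(2,6 \right)} \right)} 15 = -1 + \frac{10}{-1 + 10 \left(- \frac{4}{6} + \frac{1}{6} \cdot 2\right)} 15 = -1 + \frac{10}{-1 + 10 \left(\left(-4\right) \frac{1}{6} + \frac{1}{3}\right)} 15 = -1 + \frac{10}{-1 + 10 \left(- \frac{2}{3} + \frac{1}{3}\right)} 15 = -1 + \frac{10}{-1 + 10 \left(- \frac{1}{3}\right)} 15 = -1 + \frac{10}{-1 - \frac{10}{3}} \cdot 15 = -1 + \frac{10}{- \frac{13}{3}} \cdot 15 = -1 + 10 \left(- \frac{3}{13}\right) 15 = -1 - \frac{450}{13} = - \frac{463}{13}$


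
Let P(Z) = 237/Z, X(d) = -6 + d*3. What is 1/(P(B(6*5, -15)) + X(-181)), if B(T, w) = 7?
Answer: -7/3606 ≈ -0.0019412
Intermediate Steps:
X(d) = -6 + 3*d
1/(P(B(6*5, -15)) + X(-181)) = 1/(237/7 + (-6 + 3*(-181))) = 1/(237*(⅐) + (-6 - 543)) = 1/(237/7 - 549) = 1/(-3606/7) = -7/3606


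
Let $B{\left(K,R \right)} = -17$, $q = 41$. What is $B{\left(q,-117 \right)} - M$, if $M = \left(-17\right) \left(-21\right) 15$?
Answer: $-5372$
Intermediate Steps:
$M = 5355$ ($M = 357 \cdot 15 = 5355$)
$B{\left(q,-117 \right)} - M = -17 - 5355 = -5372$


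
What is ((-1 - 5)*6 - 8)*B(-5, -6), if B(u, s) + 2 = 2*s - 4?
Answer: 792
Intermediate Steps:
B(u, s) = -6 + 2*s (B(u, s) = -2 + (2*s - 4) = -2 + (-4 + 2*s) = -6 + 2*s)
((-1 - 5)*6 - 8)*B(-5, -6) = ((-1 - 5)*6 - 8)*(-6 + 2*(-6)) = (-6*6 - 8)*(-6 - 12) = (-36 - 8)*(-18) = -44*(-18) = 792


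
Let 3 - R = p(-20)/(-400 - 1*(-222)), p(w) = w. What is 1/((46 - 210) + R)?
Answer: -89/14339 ≈ -0.0062068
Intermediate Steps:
R = 257/89 (R = 3 - (-20)/(-400 - 1*(-222)) = 3 - (-20)/(-400 + 222) = 3 - (-20)/(-178) = 3 - (-20)*(-1)/178 = 3 - 1*10/89 = 3 - 10/89 = 257/89 ≈ 2.8876)
1/((46 - 210) + R) = 1/((46 - 210) + 257/89) = 1/(-164 + 257/89) = 1/(-14339/89) = -89/14339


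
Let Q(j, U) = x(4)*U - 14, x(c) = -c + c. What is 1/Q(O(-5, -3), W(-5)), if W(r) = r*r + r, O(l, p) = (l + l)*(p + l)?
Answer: -1/14 ≈ -0.071429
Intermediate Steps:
O(l, p) = 2*l*(l + p) (O(l, p) = (2*l)*(l + p) = 2*l*(l + p))
x(c) = 0
W(r) = r + r² (W(r) = r² + r = r + r²)
Q(j, U) = -14 (Q(j, U) = 0*U - 14 = 0 - 14 = -14)
1/Q(O(-5, -3), W(-5)) = 1/(-14) = -1/14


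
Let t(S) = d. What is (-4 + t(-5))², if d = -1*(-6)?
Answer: 4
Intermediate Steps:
d = 6
t(S) = 6
(-4 + t(-5))² = (-4 + 6)² = 2² = 4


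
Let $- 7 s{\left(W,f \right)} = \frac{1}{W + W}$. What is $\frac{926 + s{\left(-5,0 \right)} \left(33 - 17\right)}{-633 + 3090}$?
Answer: $\frac{3602}{9555} \approx 0.37698$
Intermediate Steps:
$s{\left(W,f \right)} = - \frac{1}{14 W}$ ($s{\left(W,f \right)} = - \frac{1}{7 \left(W + W\right)} = - \frac{1}{7 \cdot 2 W} = - \frac{\frac{1}{2} \frac{1}{W}}{7} = - \frac{1}{14 W}$)
$\frac{926 + s{\left(-5,0 \right)} \left(33 - 17\right)}{-633 + 3090} = \frac{926 + - \frac{1}{14 \left(-5\right)} \left(33 - 17\right)}{-633 + 3090} = \frac{926 + \left(- \frac{1}{14}\right) \left(- \frac{1}{5}\right) 16}{2457} = \left(926 + \frac{1}{70} \cdot 16\right) \frac{1}{2457} = \left(926 + \frac{8}{35}\right) \frac{1}{2457} = \frac{32418}{35} \cdot \frac{1}{2457} = \frac{3602}{9555}$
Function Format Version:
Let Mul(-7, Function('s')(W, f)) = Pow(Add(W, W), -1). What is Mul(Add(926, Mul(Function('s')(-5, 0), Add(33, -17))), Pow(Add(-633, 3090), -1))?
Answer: Rational(3602, 9555) ≈ 0.37698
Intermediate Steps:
Function('s')(W, f) = Mul(Rational(-1, 14), Pow(W, -1)) (Function('s')(W, f) = Mul(Rational(-1, 7), Pow(Add(W, W), -1)) = Mul(Rational(-1, 7), Pow(Mul(2, W), -1)) = Mul(Rational(-1, 7), Mul(Rational(1, 2), Pow(W, -1))) = Mul(Rational(-1, 14), Pow(W, -1)))
Mul(Add(926, Mul(Function('s')(-5, 0), Add(33, -17))), Pow(Add(-633, 3090), -1)) = Mul(Add(926, Mul(Mul(Rational(-1, 14), Pow(-5, -1)), Add(33, -17))), Pow(Add(-633, 3090), -1)) = Mul(Add(926, Mul(Mul(Rational(-1, 14), Rational(-1, 5)), 16)), Pow(2457, -1)) = Mul(Add(926, Mul(Rational(1, 70), 16)), Rational(1, 2457)) = Mul(Add(926, Rational(8, 35)), Rational(1, 2457)) = Mul(Rational(32418, 35), Rational(1, 2457)) = Rational(3602, 9555)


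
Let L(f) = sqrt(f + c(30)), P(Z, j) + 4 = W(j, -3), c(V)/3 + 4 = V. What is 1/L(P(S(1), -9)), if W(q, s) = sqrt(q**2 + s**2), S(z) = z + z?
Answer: 1/sqrt(74 + 3*sqrt(10)) ≈ 0.10944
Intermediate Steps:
c(V) = -12 + 3*V
S(z) = 2*z
P(Z, j) = -4 + sqrt(9 + j**2) (P(Z, j) = -4 + sqrt(j**2 + (-3)**2) = -4 + sqrt(j**2 + 9) = -4 + sqrt(9 + j**2))
L(f) = sqrt(78 + f) (L(f) = sqrt(f + (-12 + 3*30)) = sqrt(f + (-12 + 90)) = sqrt(f + 78) = sqrt(78 + f))
1/L(P(S(1), -9)) = 1/(sqrt(78 + (-4 + sqrt(9 + (-9)**2)))) = 1/(sqrt(78 + (-4 + sqrt(9 + 81)))) = 1/(sqrt(78 + (-4 + sqrt(90)))) = 1/(sqrt(78 + (-4 + 3*sqrt(10)))) = 1/(sqrt(74 + 3*sqrt(10))) = 1/sqrt(74 + 3*sqrt(10))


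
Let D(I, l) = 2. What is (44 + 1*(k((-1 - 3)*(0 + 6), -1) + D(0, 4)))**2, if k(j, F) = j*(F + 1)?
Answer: 2116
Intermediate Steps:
k(j, F) = j*(1 + F)
(44 + 1*(k((-1 - 3)*(0 + 6), -1) + D(0, 4)))**2 = (44 + 1*(((-1 - 3)*(0 + 6))*(1 - 1) + 2))**2 = (44 + 1*(-4*6*0 + 2))**2 = (44 + 1*(-24*0 + 2))**2 = (44 + 1*(0 + 2))**2 = (44 + 1*2)**2 = (44 + 2)**2 = 46**2 = 2116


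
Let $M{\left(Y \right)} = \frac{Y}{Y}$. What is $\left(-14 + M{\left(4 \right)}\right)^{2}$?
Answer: $169$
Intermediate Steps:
$M{\left(Y \right)} = 1$
$\left(-14 + M{\left(4 \right)}\right)^{2} = \left(-14 + 1\right)^{2} = \left(-13\right)^{2} = 169$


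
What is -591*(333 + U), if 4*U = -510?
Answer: -242901/2 ≈ -1.2145e+5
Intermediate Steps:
U = -255/2 (U = (¼)*(-510) = -255/2 ≈ -127.50)
-591*(333 + U) = -591*(333 - 255/2) = -591*411/2 = -242901/2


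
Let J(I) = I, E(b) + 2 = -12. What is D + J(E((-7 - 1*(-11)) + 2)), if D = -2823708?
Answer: -2823722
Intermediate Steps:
E(b) = -14 (E(b) = -2 - 12 = -14)
D + J(E((-7 - 1*(-11)) + 2)) = -2823708 - 14 = -2823722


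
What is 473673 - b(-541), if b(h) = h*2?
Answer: 474755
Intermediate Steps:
b(h) = 2*h
473673 - b(-541) = 473673 - 2*(-541) = 473673 - 1*(-1082) = 473673 + 1082 = 474755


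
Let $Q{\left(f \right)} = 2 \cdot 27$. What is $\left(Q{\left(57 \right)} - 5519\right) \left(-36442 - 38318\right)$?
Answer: $408563400$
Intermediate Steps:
$Q{\left(f \right)} = 54$
$\left(Q{\left(57 \right)} - 5519\right) \left(-36442 - 38318\right) = \left(54 - 5519\right) \left(-36442 - 38318\right) = \left(-5465\right) \left(-74760\right) = 408563400$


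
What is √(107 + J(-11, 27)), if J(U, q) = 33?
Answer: 2*√35 ≈ 11.832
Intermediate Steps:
√(107 + J(-11, 27)) = √(107 + 33) = √140 = 2*√35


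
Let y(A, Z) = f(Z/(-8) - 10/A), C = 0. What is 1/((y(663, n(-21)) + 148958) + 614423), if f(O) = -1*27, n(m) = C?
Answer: 1/763354 ≈ 1.3100e-6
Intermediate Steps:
n(m) = 0
f(O) = -27
y(A, Z) = -27
1/((y(663, n(-21)) + 148958) + 614423) = 1/((-27 + 148958) + 614423) = 1/(148931 + 614423) = 1/763354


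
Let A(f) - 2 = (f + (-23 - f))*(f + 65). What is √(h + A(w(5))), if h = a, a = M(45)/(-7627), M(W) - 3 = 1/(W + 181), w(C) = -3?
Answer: I*√4230916755154554/1723702 ≈ 37.736*I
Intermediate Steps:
A(f) = -1493 - 23*f (A(f) = 2 + (f + (-23 - f))*(f + 65) = 2 - 23*(65 + f) = 2 + (-1495 - 23*f) = -1493 - 23*f)
M(W) = 3 + 1/(181 + W) (M(W) = 3 + 1/(W + 181) = 3 + 1/(181 + W))
a = -679/1723702 (a = ((544 + 3*45)/(181 + 45))/(-7627) = ((544 + 135)/226)*(-1/7627) = ((1/226)*679)*(-1/7627) = (679/226)*(-1/7627) = -679/1723702 ≈ -0.00039392)
h = -679/1723702 ≈ -0.00039392
√(h + A(w(5))) = √(-679/1723702 + (-1493 - 23*(-3))) = √(-679/1723702 + (-1493 + 69)) = √(-679/1723702 - 1424) = √(-2454552327/1723702) = I*√4230916755154554/1723702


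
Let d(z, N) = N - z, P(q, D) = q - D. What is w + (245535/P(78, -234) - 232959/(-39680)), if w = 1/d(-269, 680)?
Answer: 29855555371/37656320 ≈ 792.84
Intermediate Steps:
w = 1/949 (w = 1/(680 - 1*(-269)) = 1/(680 + 269) = 1/949 ≈ 0.0010537)
w + (245535/P(78, -234) - 232959/(-39680)) = 1/949 + (245535/(78 - 1*(-234)) - 232959/(-39680)) = 1/949 + (245535/(78 + 234) - 232959*(-1/39680)) = 1/949 + (245535/312 + 232959/39680) = 1/949 + (245535*(1/312) + 232959/39680) = 1/949 + (81845/104 + 232959/39680) = 1/949 + 408979667/515840 = 29855555371/37656320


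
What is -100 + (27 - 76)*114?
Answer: -5686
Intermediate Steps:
-100 + (27 - 76)*114 = -100 - 49*114 = -100 - 5586 = -5686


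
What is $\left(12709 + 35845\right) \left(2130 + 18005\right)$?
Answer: $977634790$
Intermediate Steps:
$\left(12709 + 35845\right) \left(2130 + 18005\right) = 48554 \cdot 20135 = 977634790$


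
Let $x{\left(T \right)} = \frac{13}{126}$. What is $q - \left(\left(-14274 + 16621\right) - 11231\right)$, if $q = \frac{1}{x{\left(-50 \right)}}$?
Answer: $\frac{115618}{13} \approx 8893.7$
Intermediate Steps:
$x{\left(T \right)} = \frac{13}{126}$ ($x{\left(T \right)} = 13 \cdot \frac{1}{126} = \frac{13}{126}$)
$q = \frac{126}{13}$ ($q = \frac{1}{\frac{13}{126}} = \frac{126}{13} \approx 9.6923$)
$q - \left(\left(-14274 + 16621\right) - 11231\right) = \frac{126}{13} - \left(\left(-14274 + 16621\right) - 11231\right) = \frac{126}{13} - \left(2347 - 11231\right) = \frac{126}{13} - -8884 = \frac{126}{13} + 8884 = \frac{115618}{13}$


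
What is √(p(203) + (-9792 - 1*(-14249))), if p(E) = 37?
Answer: √4494 ≈ 67.037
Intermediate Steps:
√(p(203) + (-9792 - 1*(-14249))) = √(37 + (-9792 - 1*(-14249))) = √(37 + (-9792 + 14249)) = √(37 + 4457) = √4494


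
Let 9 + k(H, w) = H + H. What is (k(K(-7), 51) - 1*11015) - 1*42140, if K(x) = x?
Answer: -53178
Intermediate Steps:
k(H, w) = -9 + 2*H (k(H, w) = -9 + (H + H) = -9 + 2*H)
(k(K(-7), 51) - 1*11015) - 1*42140 = ((-9 + 2*(-7)) - 1*11015) - 1*42140 = ((-9 - 14) - 11015) - 42140 = (-23 - 11015) - 42140 = -11038 - 42140 = -53178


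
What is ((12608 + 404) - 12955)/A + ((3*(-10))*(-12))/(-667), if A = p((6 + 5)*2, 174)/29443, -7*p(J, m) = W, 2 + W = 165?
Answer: -7835812599/108721 ≈ -72073.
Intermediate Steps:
W = 163 (W = -2 + 165 = 163)
p(J, m) = -163/7 (p(J, m) = -⅐*163 = -163/7)
A = -163/206101 (A = -163/7/29443 = -163/7*1/29443 = -163/206101 ≈ -0.00079087)
((12608 + 404) - 12955)/A + ((3*(-10))*(-12))/(-667) = ((12608 + 404) - 12955)/(-163/206101) + ((3*(-10))*(-12))/(-667) = (13012 - 12955)*(-206101/163) - 30*(-12)*(-1/667) = 57*(-206101/163) + 360*(-1/667) = -11747757/163 - 360/667 = -7835812599/108721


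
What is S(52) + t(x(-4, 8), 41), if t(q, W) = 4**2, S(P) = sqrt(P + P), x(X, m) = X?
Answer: 16 + 2*sqrt(26) ≈ 26.198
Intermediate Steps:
S(P) = sqrt(2)*sqrt(P) (S(P) = sqrt(2*P) = sqrt(2)*sqrt(P))
t(q, W) = 16
S(52) + t(x(-4, 8), 41) = sqrt(2)*sqrt(52) + 16 = sqrt(2)*(2*sqrt(13)) + 16 = 2*sqrt(26) + 16 = 16 + 2*sqrt(26)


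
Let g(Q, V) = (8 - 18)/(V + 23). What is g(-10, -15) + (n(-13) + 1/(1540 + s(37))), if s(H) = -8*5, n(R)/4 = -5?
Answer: -15937/750 ≈ -21.249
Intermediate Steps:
g(Q, V) = -10/(23 + V)
n(R) = -20 (n(R) = 4*(-5) = -20)
s(H) = -40
g(-10, -15) + (n(-13) + 1/(1540 + s(37))) = -10/(23 - 15) + (-20 + 1/(1540 - 40)) = -10/8 + (-20 + 1/1500) = -10*1/8 + (-20 + 1/1500) = -5/4 - 29999/1500 = -15937/750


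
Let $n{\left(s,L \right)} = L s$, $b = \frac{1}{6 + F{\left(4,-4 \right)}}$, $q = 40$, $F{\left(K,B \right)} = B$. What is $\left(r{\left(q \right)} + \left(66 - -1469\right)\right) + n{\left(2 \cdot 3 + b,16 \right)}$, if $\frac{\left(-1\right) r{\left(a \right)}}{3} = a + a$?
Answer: $1399$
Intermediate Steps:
$b = \frac{1}{2}$ ($b = \frac{1}{6 - 4} = \frac{1}{2} \approx 0.5$)
$r{\left(a \right)} = - 6 a$ ($r{\left(a \right)} = - 3 \left(a + a\right) = - 3 \cdot 2 a = - 6 a$)
$\left(r{\left(q \right)} + \left(66 - -1469\right)\right) + n{\left(2 \cdot 3 + b,16 \right)} = \left(\left(-6\right) 40 + \left(66 - -1469\right)\right) + 16 \left(2 \cdot 3 + \frac{1}{2}\right) = \left(-240 + \left(66 + 1469\right)\right) + 16 \left(6 + \frac{1}{2}\right) = \left(-240 + 1535\right) + 16 \cdot \frac{13}{2} = 1295 + 104 = 1399$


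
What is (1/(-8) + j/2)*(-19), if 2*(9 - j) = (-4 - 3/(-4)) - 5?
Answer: -1957/16 ≈ -122.31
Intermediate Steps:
j = 105/8 (j = 9 - ((-4 - 3/(-4)) - 5)/2 = 9 - ((-4 - 3*(-¼)) - 5)/2 = 9 - ((-4 + ¾) - 5)/2 = 9 - (-13/4 - 5)/2 = 9 - ½*(-33/4) = 9 + 33/8 = 105/8 ≈ 13.125)
(1/(-8) + j/2)*(-19) = (1/(-8) + (105/8)/2)*(-19) = (1*(-⅛) + (105/8)*(½))*(-19) = (-⅛ + 105/16)*(-19) = (103/16)*(-19) = -1957/16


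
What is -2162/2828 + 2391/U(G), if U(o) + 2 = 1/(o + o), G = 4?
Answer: -9021069/7070 ≈ -1276.0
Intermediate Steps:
U(o) = -2 + 1/(2*o) (U(o) = -2 + 1/(o + o) = -2 + 1/(2*o))
-2162/2828 + 2391/U(G) = -2162/2828 + 2391/(-2 + (½)/4) = -2162*1/2828 + 2391/(-2 + (½)*(¼)) = -1081/1414 + 2391/(-2 + ⅛) = -1081/1414 + 2391/(-15/8) = -1081/1414 + 2391*(-8/15) = -1081/1414 - 6376/5 = -9021069/7070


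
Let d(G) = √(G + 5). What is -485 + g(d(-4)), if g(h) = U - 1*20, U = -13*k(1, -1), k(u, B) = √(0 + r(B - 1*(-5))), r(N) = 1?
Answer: -518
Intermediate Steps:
k(u, B) = 1 (k(u, B) = √(0 + 1) = √1 = 1)
d(G) = √(5 + G)
U = -13 (U = -13*1 = -13)
g(h) = -33 (g(h) = -13 - 1*20 = -13 - 20 = -33)
-485 + g(d(-4)) = -485 - 33 = -518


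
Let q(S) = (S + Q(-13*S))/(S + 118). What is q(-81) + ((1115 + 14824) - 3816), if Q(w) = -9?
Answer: 448461/37 ≈ 12121.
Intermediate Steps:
q(S) = (-9 + S)/(118 + S) (q(S) = (S - 9)/(S + 118) = (-9 + S)/(118 + S))
q(-81) + ((1115 + 14824) - 3816) = (-9 - 81)/(118 - 81) + ((1115 + 14824) - 3816) = -90/37 + (15939 - 3816) = (1/37)*(-90) + 12123 = -90/37 + 12123 = 448461/37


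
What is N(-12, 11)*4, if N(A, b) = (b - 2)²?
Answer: 324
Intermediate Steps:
N(A, b) = (-2 + b)²
N(-12, 11)*4 = (-2 + 11)²*4 = 9²*4 = 81*4 = 324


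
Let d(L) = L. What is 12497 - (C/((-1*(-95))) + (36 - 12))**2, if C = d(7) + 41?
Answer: 107365841/9025 ≈ 11896.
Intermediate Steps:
C = 48 (C = 7 + 41 = 48)
12497 - (C/((-1*(-95))) + (36 - 12))**2 = 12497 - (48/((-1*(-95))) + (36 - 12))**2 = 12497 - (48/95 + 24)**2 = 12497 - (2328/95)**2 = 12497 - 1*5419584/9025 = 12497 - 5419584/9025 = 107365841/9025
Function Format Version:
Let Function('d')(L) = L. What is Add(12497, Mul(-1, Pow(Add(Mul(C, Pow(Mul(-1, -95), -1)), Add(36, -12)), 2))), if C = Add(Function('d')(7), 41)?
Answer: Rational(107365841, 9025) ≈ 11896.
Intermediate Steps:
C = 48 (C = Add(7, 41) = 48)
Add(12497, Mul(-1, Pow(Add(Mul(C, Pow(Mul(-1, -95), -1)), Add(36, -12)), 2))) = Add(12497, Mul(-1, Pow(Add(Mul(48, Pow(Mul(-1, -95), -1)), Add(36, -12)), 2))) = Add(12497, Mul(-1, Pow(Add(Mul(48, Pow(95, -1)), 24), 2))) = Add(12497, Mul(-1, Pow(Add(Mul(48, Rational(1, 95)), 24), 2))) = Add(12497, Mul(-1, Pow(Add(Rational(48, 95), 24), 2))) = Add(12497, Mul(-1, Pow(Rational(2328, 95), 2))) = Add(12497, Mul(-1, Rational(5419584, 9025))) = Add(12497, Rational(-5419584, 9025)) = Rational(107365841, 9025)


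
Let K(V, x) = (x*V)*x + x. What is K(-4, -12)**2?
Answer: 345744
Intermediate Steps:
K(V, x) = x + V*x**2 (K(V, x) = (V*x)*x + x = V*x**2 + x = x + V*x**2)
K(-4, -12)**2 = (-12*(1 - 4*(-12)))**2 = (-12*(1 + 48))**2 = (-12*49)**2 = (-588)**2 = 345744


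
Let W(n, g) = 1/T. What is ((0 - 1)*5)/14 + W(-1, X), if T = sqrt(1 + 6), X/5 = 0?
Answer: -5/14 + sqrt(7)/7 ≈ 0.020822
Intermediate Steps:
X = 0 (X = 5*0 = 0)
T = sqrt(7) ≈ 2.6458
W(n, g) = sqrt(7)/7 (W(n, g) = 1/(sqrt(7)) = sqrt(7)/7)
((0 - 1)*5)/14 + W(-1, X) = ((0 - 1)*5)/14 + sqrt(7)/7 = -1*5*(1/14) + sqrt(7)/7 = -5*1/14 + sqrt(7)/7 = -5/14 + sqrt(7)/7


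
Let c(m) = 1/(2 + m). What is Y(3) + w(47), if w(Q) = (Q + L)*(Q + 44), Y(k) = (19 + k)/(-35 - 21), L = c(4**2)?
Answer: 1078979/252 ≈ 4281.7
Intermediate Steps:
L = 1/18 (L = 1/(2 + 4**2) = 1/(2 + 16) = 1/18 ≈ 0.055556)
Y(k) = -19/56 - k/56 (Y(k) = (19 + k)/(-56) = (19 + k)*(-1/56) = -19/56 - k/56)
w(Q) = (44 + Q)*(1/18 + Q) (w(Q) = (Q + 1/18)*(Q + 44) = (1/18 + Q)*(44 + Q) = (44 + Q)*(1/18 + Q))
Y(3) + w(47) = (-19/56 - 1/56*3) + (22/9 + 47**2 + (793/18)*47) = (-19/56 - 3/56) + (22/9 + 2209 + 37271/18) = -11/28 + 77077/18 = 1078979/252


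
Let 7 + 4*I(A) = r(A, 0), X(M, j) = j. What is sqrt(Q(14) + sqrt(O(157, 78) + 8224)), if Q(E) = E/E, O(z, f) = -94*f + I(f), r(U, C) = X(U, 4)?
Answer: sqrt(4 + 2*sqrt(3565))/2 ≈ 5.5546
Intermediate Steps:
r(U, C) = 4
I(A) = -3/4 (I(A) = -7/4 + (1/4)*4 = -7/4 + 1 = -3/4)
O(z, f) = -3/4 - 94*f (O(z, f) = -94*f - 3/4 = -3/4 - 94*f)
Q(E) = 1
sqrt(Q(14) + sqrt(O(157, 78) + 8224)) = sqrt(1 + sqrt((-3/4 - 94*78) + 8224)) = sqrt(1 + sqrt((-3/4 - 7332) + 8224)) = sqrt(1 + sqrt(-29331/4 + 8224)) = sqrt(1 + sqrt(3565/4)) = sqrt(1 + sqrt(3565)/2)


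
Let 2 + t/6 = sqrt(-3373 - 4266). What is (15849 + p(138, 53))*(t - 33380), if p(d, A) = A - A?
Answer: -529229808 + 95094*I*sqrt(7639) ≈ -5.2923e+8 + 8.3113e+6*I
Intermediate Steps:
p(d, A) = 0
t = -12 + 6*I*sqrt(7639) (t = -12 + 6*sqrt(-3373 - 4266) = -12 + 6*sqrt(-7639) = -12 + 6*(I*sqrt(7639)) = -12 + 6*I*sqrt(7639) ≈ -12.0 + 524.41*I)
(15849 + p(138, 53))*(t - 33380) = (15849 + 0)*((-12 + 6*I*sqrt(7639)) - 33380) = 15849*(-33392 + 6*I*sqrt(7639)) = -529229808 + 95094*I*sqrt(7639)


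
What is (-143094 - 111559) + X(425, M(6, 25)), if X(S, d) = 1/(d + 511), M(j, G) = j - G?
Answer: -125289275/492 ≈ -2.5465e+5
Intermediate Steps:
X(S, d) = 1/(511 + d)
(-143094 - 111559) + X(425, M(6, 25)) = (-143094 - 111559) + 1/(511 + (6 - 1*25)) = -254653 + 1/(511 + (6 - 25)) = -254653 + 1/(511 - 19) = -254653 + 1/492 = -125289275/492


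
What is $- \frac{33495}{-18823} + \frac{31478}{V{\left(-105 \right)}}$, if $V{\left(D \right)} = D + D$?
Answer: $- \frac{41819746}{282345} \approx -148.12$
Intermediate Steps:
$V{\left(D \right)} = 2 D$
$- \frac{33495}{-18823} + \frac{31478}{V{\left(-105 \right)}} = - \frac{33495}{-18823} + \frac{31478}{2 \left(-105\right)} = \left(-33495\right) \left(- \frac{1}{18823}\right) + \frac{31478}{-210} = \frac{4785}{2689} + 31478 \left(- \frac{1}{210}\right) = \frac{4785}{2689} - \frac{15739}{105} = - \frac{41819746}{282345}$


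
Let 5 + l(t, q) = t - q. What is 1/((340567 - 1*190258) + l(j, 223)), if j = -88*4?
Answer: 1/149729 ≈ 6.6787e-6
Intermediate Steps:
j = -352
l(t, q) = -5 + t - q (l(t, q) = -5 + (t - q) = -5 + t - q)
1/((340567 - 1*190258) + l(j, 223)) = 1/((340567 - 1*190258) + (-5 - 352 - 1*223)) = 1/((340567 - 190258) + (-5 - 352 - 223)) = 1/(150309 - 580) = 1/149729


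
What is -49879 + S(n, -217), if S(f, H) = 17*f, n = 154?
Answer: -47261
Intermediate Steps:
-49879 + S(n, -217) = -49879 + 17*154 = -49879 + 2618 = -47261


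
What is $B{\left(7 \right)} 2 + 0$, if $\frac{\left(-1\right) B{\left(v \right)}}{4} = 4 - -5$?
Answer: $-72$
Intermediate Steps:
$B{\left(v \right)} = -36$ ($B{\left(v \right)} = - 4 \left(4 - -5\right) = - 4 \left(4 + 5\right) = \left(-4\right) 9 = -36$)
$B{\left(7 \right)} 2 + 0 = \left(-36\right) 2 + 0 = -72 + 0 = -72$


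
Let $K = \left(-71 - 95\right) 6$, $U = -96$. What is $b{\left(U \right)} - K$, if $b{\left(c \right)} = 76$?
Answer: $1072$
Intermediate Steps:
$K = -996$ ($K = \left(-166\right) 6 = -996$)
$b{\left(U \right)} - K = 76 - -996 = 76 + 996 = 1072$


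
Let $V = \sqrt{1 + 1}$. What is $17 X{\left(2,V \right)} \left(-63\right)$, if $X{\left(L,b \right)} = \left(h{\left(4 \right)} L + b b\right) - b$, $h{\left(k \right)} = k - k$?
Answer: $-2142 + 1071 \sqrt{2} \approx -627.38$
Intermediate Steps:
$h{\left(k \right)} = 0$
$V = \sqrt{2} \approx 1.4142$
$X{\left(L,b \right)} = b^{2} - b$ ($X{\left(L,b \right)} = \left(0 L + b b\right) - b = \left(0 + b^{2}\right) - b = b^{2} - b$)
$17 X{\left(2,V \right)} \left(-63\right) = 17 \sqrt{2} \left(-1 + \sqrt{2}\right) \left(-63\right) = - 1071 \sqrt{2} \left(-1 + \sqrt{2}\right)$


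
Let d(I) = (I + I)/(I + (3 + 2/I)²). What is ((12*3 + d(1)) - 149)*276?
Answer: -405168/13 ≈ -31167.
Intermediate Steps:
d(I) = 2*I/(I + (3 + 2/I)²) (d(I) = (2*I)/(I + (3 + 2/I)²) = 2*I/(I + (3 + 2/I)²))
((12*3 + d(1)) - 149)*276 = ((12*3 + 2*1³/(1³ + (2 + 3*1)²)) - 149)*276 = ((36 + 2*1/(1 + (2 + 3)²)) - 149)*276 = ((36 + 2*1/(1 + 5²)) - 149)*276 = ((36 + 2*1/(1 + 25)) - 149)*276 = ((36 + 2*1/26) - 149)*276 = ((36 + 2*1*(1/26)) - 149)*276 = ((36 + 1/13) - 149)*276 = (469/13 - 149)*276 = -1468/13*276 = -405168/13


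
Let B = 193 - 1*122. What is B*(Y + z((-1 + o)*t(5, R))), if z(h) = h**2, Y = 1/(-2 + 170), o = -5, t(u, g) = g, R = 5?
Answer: 10735271/168 ≈ 63900.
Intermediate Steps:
Y = 1/168 ≈ 0.0059524
B = 71 (B = 193 - 122 = 71)
B*(Y + z((-1 + o)*t(5, R))) = 71*(1/168 + ((-1 - 5)*5)**2) = 71*(1/168 + (-6*5)**2) = 71*(1/168 + (-30)**2) = 71*(1/168 + 900) = 71*(151201/168) = 10735271/168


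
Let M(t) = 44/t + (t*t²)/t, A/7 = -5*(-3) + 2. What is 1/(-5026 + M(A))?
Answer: 119/1087109 ≈ 0.00010946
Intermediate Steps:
A = 119 (A = 7*(-5*(-3) + 2) = 7*(15 + 2) = 7*17 = 119)
M(t) = t² + 44/t (M(t) = 44/t + t³/t = 44/t + t² = t² + 44/t)
1/(-5026 + M(A)) = 1/(-5026 + (44 + 119³)/119) = 1/(-5026 + (44 + 1685159)/119) = 1/(-5026 + (1/119)*1685203) = 1/(-5026 + 1685203/119) = 1/(1087109/119) = 119/1087109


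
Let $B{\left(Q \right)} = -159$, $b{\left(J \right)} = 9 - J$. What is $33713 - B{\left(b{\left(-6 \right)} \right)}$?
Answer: $33872$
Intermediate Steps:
$33713 - B{\left(b{\left(-6 \right)} \right)} = 33713 - -159 = 33713 + 159 = 33872$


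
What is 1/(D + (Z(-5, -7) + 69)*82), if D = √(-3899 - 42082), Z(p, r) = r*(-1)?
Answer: 6232/38883805 - 3*I*√5109/38883805 ≈ 0.00016027 - 5.5147e-6*I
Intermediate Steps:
Z(p, r) = -r
D = 3*I*√5109 (D = √(-45981) = 3*I*√5109 ≈ 214.43*I)
1/(D + (Z(-5, -7) + 69)*82) = 1/(3*I*√5109 + (-1*(-7) + 69)*82) = 1/(3*I*√5109 + (7 + 69)*82) = 1/(3*I*√5109 + 76*82) = 1/(3*I*√5109 + 6232) = 1/(6232 + 3*I*√5109)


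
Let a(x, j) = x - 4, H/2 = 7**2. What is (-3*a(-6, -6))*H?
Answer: 2940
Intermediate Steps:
H = 98 (H = 2*7**2 = 2*49 = 98)
a(x, j) = -4 + x
(-3*a(-6, -6))*H = -3*(-4 - 6)*98 = -3*(-10)*98 = 30*98 = 2940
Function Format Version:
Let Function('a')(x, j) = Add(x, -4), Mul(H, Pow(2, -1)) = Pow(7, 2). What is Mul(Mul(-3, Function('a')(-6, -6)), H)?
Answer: 2940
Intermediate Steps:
H = 98 (H = Mul(2, Pow(7, 2)) = Mul(2, 49) = 98)
Function('a')(x, j) = Add(-4, x)
Mul(Mul(-3, Function('a')(-6, -6)), H) = Mul(Mul(-3, Add(-4, -6)), 98) = Mul(Mul(-3, -10), 98) = Mul(30, 98) = 2940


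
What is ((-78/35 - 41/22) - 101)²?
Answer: 6548208241/592900 ≈ 11044.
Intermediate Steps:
((-78/35 - 41/22) - 101)² = (-3151/770 - 101)² = (-80921/770)² = 6548208241/592900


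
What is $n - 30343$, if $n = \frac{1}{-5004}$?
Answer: $- \frac{151836373}{5004} \approx -30343.0$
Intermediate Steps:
$n = - \frac{1}{5004} \approx -0.00019984$
$n - 30343 = - \frac{1}{5004} - 30343 = - \frac{151836373}{5004}$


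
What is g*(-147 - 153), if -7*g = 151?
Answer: 45300/7 ≈ 6471.4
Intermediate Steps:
g = -151/7 (g = -⅐*151 = -151/7 ≈ -21.571)
g*(-147 - 153) = -151*(-147 - 153)/7 = -151/7*(-300) = 45300/7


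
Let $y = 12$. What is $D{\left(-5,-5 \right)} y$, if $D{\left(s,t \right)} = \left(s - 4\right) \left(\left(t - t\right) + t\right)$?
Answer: $540$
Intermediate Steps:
$D{\left(s,t \right)} = t \left(-4 + s\right)$ ($D{\left(s,t \right)} = \left(-4 + s\right) \left(0 + t\right) = \left(-4 + s\right) t = t \left(-4 + s\right)$)
$D{\left(-5,-5 \right)} y = - 5 \left(-4 - 5\right) 12 = \left(-5\right) \left(-9\right) 12 = 45 \cdot 12 = 540$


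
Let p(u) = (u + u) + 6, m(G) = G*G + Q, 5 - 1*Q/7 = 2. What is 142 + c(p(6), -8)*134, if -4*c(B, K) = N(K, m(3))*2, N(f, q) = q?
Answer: -1868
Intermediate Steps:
Q = 21 (Q = 35 - 7*2 = 35 - 14 = 21)
m(G) = 21 + G² (m(G) = G*G + 21 = G² + 21 = 21 + G²)
p(u) = 6 + 2*u (p(u) = 2*u + 6 = 6 + 2*u)
c(B, K) = -15 (c(B, K) = -(21 + 3²)*2/4 = -(21 + 9)*2/4 = -15*2/2 = -¼*60 = -15)
142 + c(p(6), -8)*134 = 142 - 15*134 = 142 - 2010 = -1868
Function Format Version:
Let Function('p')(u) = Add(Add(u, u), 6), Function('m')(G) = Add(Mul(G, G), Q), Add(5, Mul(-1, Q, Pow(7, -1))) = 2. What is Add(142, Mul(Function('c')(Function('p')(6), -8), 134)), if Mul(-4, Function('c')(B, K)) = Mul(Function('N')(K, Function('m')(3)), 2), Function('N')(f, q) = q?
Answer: -1868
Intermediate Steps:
Q = 21 (Q = Add(35, Mul(-7, 2)) = Add(35, -14) = 21)
Function('m')(G) = Add(21, Pow(G, 2)) (Function('m')(G) = Add(Mul(G, G), 21) = Add(Pow(G, 2), 21) = Add(21, Pow(G, 2)))
Function('p')(u) = Add(6, Mul(2, u)) (Function('p')(u) = Add(Mul(2, u), 6) = Add(6, Mul(2, u)))
Function('c')(B, K) = -15 (Function('c')(B, K) = Mul(Rational(-1, 4), Mul(Add(21, Pow(3, 2)), 2)) = Mul(Rational(-1, 4), Mul(Add(21, 9), 2)) = Mul(Rational(-1, 4), Mul(30, 2)) = Mul(Rational(-1, 4), 60) = -15)
Add(142, Mul(Function('c')(Function('p')(6), -8), 134)) = Add(142, Mul(-15, 134)) = Add(142, -2010) = -1868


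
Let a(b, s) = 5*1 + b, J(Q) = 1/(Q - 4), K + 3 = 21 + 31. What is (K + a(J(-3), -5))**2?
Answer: 142129/49 ≈ 2900.6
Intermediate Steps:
K = 49 (K = -3 + (21 + 31) = -3 + 52 = 49)
J(Q) = 1/(-4 + Q)
a(b, s) = 5 + b
(K + a(J(-3), -5))**2 = (49 + (5 + 1/(-4 - 3)))**2 = (49 + (5 + 1/(-7)))**2 = (49 + (5 - 1/7))**2 = (49 + 34/7)**2 = (377/7)**2 = 142129/49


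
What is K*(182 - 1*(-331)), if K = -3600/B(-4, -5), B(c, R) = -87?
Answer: 615600/29 ≈ 21228.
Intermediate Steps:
K = 1200/29 (K = -3600/(-87) = -3600*(-1/87) = 1200/29 ≈ 41.379)
K*(182 - 1*(-331)) = 1200*(182 - 1*(-331))/29 = 1200*(182 + 331)/29 = (1200/29)*513 = 615600/29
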